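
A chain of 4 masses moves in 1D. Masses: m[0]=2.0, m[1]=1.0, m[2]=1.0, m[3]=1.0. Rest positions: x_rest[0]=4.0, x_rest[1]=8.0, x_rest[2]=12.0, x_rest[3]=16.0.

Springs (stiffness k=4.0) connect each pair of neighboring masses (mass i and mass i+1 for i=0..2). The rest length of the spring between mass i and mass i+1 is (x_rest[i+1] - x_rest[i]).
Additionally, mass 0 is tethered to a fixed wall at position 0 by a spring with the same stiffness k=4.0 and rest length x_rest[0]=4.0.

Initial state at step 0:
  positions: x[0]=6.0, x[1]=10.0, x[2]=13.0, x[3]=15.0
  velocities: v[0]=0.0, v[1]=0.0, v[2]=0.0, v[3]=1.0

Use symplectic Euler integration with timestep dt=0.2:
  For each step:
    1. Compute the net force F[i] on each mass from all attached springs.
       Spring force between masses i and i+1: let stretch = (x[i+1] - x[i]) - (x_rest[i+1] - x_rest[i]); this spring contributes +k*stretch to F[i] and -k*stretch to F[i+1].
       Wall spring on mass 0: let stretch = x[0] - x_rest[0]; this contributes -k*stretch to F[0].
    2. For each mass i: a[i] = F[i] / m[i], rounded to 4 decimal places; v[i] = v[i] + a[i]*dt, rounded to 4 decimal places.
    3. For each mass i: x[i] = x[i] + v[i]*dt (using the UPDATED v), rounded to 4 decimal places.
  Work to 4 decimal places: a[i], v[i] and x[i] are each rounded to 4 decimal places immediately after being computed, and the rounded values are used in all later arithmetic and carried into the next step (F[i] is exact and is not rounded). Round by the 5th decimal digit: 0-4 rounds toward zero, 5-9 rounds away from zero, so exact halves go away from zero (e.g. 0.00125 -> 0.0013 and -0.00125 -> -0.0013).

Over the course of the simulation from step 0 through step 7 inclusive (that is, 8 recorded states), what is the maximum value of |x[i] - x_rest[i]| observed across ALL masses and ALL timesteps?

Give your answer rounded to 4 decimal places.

Answer: 2.5868

Derivation:
Step 0: x=[6.0000 10.0000 13.0000 15.0000] v=[0.0000 0.0000 0.0000 1.0000]
Step 1: x=[5.8400 9.8400 12.8400 15.5200] v=[-0.8000 -0.8000 -0.8000 2.6000]
Step 2: x=[5.5328 9.5200 12.6288 16.2512] v=[-1.5360 -1.6000 -1.0560 3.6560]
Step 3: x=[5.1020 9.0595 12.4998 17.0428] v=[-2.1542 -2.3027 -0.6451 3.9581]
Step 4: x=[4.5796 8.5162 12.5472 17.7475] v=[-2.6120 -2.7165 0.2371 3.5237]
Step 5: x=[4.0058 7.9880 12.7817 18.2602] v=[-2.8692 -2.6410 1.1725 2.5635]
Step 6: x=[3.4301 7.5896 13.1258 18.5363] v=[-2.8786 -1.9918 1.7203 1.3807]
Step 7: x=[2.9127 7.4115 13.4497 18.5868] v=[-2.5868 -0.8904 1.6197 0.2523]
Max displacement = 2.5868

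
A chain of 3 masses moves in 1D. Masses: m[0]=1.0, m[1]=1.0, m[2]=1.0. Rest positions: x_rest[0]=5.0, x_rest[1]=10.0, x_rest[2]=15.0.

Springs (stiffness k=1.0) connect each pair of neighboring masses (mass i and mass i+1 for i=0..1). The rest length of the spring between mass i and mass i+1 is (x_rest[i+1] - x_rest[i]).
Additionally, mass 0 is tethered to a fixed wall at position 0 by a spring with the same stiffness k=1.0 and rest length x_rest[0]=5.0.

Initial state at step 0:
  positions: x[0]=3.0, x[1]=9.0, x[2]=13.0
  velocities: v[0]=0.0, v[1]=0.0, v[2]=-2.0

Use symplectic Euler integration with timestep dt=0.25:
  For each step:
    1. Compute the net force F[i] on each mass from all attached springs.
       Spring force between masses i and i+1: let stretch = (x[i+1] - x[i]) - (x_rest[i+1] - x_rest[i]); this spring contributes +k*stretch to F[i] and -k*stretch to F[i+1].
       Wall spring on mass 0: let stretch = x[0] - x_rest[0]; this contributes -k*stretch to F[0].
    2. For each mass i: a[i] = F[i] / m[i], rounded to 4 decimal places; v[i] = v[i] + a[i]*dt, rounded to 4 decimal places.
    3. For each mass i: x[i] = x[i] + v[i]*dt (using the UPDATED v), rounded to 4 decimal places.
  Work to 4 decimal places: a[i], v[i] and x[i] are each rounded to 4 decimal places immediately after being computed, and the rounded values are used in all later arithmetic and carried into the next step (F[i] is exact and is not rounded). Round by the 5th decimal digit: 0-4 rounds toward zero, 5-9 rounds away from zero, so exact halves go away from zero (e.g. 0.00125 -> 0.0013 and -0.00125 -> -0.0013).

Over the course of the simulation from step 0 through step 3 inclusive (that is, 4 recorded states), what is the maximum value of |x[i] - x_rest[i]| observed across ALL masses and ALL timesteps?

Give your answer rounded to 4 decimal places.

Step 0: x=[3.0000 9.0000 13.0000] v=[0.0000 0.0000 -2.0000]
Step 1: x=[3.1875 8.8750 12.5625] v=[0.7500 -0.5000 -1.7500]
Step 2: x=[3.5313 8.6250 12.2070] v=[1.3750 -1.0000 -1.4219]
Step 3: x=[3.9727 8.2805 11.9402] v=[1.7656 -1.3779 -1.0674]
Max displacement = 3.0598

Answer: 3.0598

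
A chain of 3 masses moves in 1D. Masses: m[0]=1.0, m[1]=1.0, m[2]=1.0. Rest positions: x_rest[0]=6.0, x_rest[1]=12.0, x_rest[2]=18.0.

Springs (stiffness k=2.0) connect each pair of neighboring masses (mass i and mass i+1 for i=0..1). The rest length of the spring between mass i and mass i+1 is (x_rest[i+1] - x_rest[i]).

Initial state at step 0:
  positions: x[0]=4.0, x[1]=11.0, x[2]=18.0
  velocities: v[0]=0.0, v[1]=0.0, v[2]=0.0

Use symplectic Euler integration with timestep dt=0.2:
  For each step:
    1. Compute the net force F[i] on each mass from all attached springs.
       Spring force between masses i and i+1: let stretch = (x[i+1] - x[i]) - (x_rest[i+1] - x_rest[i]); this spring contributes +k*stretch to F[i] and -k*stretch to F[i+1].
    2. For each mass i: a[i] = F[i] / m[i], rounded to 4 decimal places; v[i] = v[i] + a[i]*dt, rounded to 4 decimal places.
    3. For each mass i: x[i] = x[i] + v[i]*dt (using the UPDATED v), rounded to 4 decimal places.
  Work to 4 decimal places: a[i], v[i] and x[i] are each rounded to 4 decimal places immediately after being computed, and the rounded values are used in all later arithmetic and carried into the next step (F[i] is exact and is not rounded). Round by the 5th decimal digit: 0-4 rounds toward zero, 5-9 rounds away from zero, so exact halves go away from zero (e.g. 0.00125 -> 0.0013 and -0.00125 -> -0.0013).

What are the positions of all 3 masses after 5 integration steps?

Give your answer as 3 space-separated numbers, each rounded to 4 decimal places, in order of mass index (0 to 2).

Answer: 4.9899 11.0000 17.0101

Derivation:
Step 0: x=[4.0000 11.0000 18.0000] v=[0.0000 0.0000 0.0000]
Step 1: x=[4.0800 11.0000 17.9200] v=[0.4000 0.0000 -0.4000]
Step 2: x=[4.2336 11.0000 17.7664] v=[0.7680 0.0000 -0.7680]
Step 3: x=[4.4485 11.0000 17.5515] v=[1.0746 0.0000 -1.0746]
Step 4: x=[4.7075 11.0000 17.2925] v=[1.2952 0.0000 -1.2952]
Step 5: x=[4.9899 11.0000 17.0101] v=[1.4122 0.0000 -1.4122]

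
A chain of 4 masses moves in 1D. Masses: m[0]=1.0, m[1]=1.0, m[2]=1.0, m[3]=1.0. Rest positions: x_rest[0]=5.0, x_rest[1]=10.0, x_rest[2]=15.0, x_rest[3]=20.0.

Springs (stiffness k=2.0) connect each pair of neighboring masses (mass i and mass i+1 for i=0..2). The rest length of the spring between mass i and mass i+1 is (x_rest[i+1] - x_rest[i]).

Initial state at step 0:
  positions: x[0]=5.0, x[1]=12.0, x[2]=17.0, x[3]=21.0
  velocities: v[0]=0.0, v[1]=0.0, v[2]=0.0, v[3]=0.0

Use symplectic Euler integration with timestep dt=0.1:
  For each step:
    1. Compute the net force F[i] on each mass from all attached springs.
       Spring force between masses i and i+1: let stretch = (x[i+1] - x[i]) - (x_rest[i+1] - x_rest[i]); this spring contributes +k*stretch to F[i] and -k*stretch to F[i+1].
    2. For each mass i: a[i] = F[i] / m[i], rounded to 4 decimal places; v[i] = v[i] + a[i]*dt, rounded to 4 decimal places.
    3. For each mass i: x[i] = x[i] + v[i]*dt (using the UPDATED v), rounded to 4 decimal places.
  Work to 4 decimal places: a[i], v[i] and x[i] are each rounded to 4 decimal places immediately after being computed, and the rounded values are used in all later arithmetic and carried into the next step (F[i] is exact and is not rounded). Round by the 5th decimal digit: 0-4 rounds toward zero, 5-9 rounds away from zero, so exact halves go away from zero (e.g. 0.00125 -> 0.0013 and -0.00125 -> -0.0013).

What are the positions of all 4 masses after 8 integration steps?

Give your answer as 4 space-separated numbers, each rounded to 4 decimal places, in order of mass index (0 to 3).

Answer: 6.1356 10.9348 16.3669 21.5629

Derivation:
Step 0: x=[5.0000 12.0000 17.0000 21.0000] v=[0.0000 0.0000 0.0000 0.0000]
Step 1: x=[5.0400 11.9600 16.9800 21.0200] v=[0.4000 -0.4000 -0.2000 0.2000]
Step 2: x=[5.1184 11.8820 16.9404 21.0592] v=[0.7840 -0.7800 -0.3960 0.3920]
Step 3: x=[5.2321 11.7699 16.8820 21.1160] v=[1.1367 -1.1210 -0.5839 0.5682]
Step 4: x=[5.3765 11.6293 16.8061 21.1881] v=[1.4443 -1.4061 -0.7595 0.7214]
Step 5: x=[5.5460 11.4672 16.7143 21.2726] v=[1.6949 -1.6213 -0.9185 0.8450]
Step 6: x=[5.7339 11.2916 16.6087 21.3659] v=[1.8791 -1.7561 -1.0563 0.9333]
Step 7: x=[5.9330 11.1112 16.4919 21.4641] v=[1.9906 -1.8042 -1.1683 0.9819]
Step 8: x=[6.1356 10.9348 16.3669 21.5629] v=[2.0262 -1.7637 -1.2500 0.9875]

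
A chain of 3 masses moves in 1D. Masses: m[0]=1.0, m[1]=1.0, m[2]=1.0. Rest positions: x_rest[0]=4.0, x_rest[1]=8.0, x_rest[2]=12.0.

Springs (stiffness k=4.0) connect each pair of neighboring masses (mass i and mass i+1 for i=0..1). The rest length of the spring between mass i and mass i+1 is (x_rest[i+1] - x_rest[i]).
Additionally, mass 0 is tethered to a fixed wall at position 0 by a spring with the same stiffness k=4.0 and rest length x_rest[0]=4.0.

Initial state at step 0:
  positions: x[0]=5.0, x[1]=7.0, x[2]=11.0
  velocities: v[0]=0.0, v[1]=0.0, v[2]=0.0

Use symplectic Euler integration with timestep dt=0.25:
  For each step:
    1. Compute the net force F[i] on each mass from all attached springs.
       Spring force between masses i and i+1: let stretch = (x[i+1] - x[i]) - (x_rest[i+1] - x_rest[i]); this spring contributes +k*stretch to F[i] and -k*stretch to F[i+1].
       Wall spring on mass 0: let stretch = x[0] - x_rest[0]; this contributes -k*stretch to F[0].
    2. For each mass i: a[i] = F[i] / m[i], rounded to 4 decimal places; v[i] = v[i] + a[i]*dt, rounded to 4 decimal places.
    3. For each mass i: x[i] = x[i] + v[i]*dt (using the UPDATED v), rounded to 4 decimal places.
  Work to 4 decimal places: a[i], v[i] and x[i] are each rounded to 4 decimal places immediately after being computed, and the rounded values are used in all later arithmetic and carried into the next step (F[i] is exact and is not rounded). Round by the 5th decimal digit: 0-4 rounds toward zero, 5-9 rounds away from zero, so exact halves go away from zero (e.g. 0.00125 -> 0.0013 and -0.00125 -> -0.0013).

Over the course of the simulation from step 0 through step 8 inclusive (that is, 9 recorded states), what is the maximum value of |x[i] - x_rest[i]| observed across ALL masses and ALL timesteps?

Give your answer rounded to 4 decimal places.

Step 0: x=[5.0000 7.0000 11.0000] v=[0.0000 0.0000 0.0000]
Step 1: x=[4.2500 7.5000 11.0000] v=[-3.0000 2.0000 0.0000]
Step 2: x=[3.2500 8.0625 11.1250] v=[-4.0000 2.2500 0.5000]
Step 3: x=[2.6406 8.1875 11.4844] v=[-2.4375 0.5000 1.4375]
Step 4: x=[2.7578 7.7500 12.0196] v=[0.4688 -1.7500 2.1406]
Step 5: x=[3.4336 7.1319 12.4874] v=[2.7032 -2.4726 1.8710]
Step 6: x=[4.1756 6.9281 12.6163] v=[2.9679 -0.8154 0.5155]
Step 7: x=[4.5618 7.4582 12.3231] v=[1.5448 2.1203 -1.1727]
Step 8: x=[4.5317 8.4804 11.8137] v=[-0.1206 4.0888 -2.0376]
Max displacement = 1.3594

Answer: 1.3594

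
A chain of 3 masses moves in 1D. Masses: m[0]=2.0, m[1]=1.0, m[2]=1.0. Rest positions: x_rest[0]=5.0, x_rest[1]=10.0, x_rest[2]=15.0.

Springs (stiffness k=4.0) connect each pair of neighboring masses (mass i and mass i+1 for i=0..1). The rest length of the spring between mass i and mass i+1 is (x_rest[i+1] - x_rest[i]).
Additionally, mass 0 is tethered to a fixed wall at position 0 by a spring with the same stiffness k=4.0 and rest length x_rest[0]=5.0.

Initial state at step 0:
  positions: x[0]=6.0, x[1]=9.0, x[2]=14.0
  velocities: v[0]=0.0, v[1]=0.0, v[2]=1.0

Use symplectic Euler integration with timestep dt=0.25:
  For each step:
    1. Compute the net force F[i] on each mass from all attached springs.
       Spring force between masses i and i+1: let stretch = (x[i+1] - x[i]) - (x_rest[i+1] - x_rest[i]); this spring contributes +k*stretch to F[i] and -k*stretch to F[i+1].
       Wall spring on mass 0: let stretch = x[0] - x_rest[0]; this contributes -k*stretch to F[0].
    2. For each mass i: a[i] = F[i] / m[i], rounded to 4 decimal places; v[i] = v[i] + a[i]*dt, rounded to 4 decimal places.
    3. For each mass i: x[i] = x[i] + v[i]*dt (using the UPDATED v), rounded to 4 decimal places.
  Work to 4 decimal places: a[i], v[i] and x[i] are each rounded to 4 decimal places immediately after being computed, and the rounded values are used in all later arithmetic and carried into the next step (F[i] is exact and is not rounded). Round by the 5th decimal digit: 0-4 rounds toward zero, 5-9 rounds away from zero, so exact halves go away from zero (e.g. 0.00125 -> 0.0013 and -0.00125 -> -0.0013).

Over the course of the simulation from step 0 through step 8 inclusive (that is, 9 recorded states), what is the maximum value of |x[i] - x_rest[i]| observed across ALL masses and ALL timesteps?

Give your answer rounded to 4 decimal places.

Answer: 1.7608

Derivation:
Step 0: x=[6.0000 9.0000 14.0000] v=[0.0000 0.0000 1.0000]
Step 1: x=[5.6250 9.5000 14.2500] v=[-1.5000 2.0000 1.0000]
Step 2: x=[5.0313 10.2188 14.5625] v=[-2.3750 2.8750 1.2500]
Step 3: x=[4.4571 10.7266 15.0391] v=[-2.2969 2.0312 1.9063]
Step 4: x=[4.1094 10.7452 15.6876] v=[-1.3907 0.0742 2.5938]
Step 5: x=[4.0775 10.3404 16.3505] v=[-0.1275 -1.6192 2.6514]
Step 6: x=[4.3188 9.8724 16.7608] v=[0.9652 -1.8720 1.6413]
Step 7: x=[4.7145 9.7381 16.6990] v=[1.5826 -0.5372 -0.2471]
Step 8: x=[5.1488 10.0881 16.1470] v=[1.7372 1.4001 -2.2080]
Max displacement = 1.7608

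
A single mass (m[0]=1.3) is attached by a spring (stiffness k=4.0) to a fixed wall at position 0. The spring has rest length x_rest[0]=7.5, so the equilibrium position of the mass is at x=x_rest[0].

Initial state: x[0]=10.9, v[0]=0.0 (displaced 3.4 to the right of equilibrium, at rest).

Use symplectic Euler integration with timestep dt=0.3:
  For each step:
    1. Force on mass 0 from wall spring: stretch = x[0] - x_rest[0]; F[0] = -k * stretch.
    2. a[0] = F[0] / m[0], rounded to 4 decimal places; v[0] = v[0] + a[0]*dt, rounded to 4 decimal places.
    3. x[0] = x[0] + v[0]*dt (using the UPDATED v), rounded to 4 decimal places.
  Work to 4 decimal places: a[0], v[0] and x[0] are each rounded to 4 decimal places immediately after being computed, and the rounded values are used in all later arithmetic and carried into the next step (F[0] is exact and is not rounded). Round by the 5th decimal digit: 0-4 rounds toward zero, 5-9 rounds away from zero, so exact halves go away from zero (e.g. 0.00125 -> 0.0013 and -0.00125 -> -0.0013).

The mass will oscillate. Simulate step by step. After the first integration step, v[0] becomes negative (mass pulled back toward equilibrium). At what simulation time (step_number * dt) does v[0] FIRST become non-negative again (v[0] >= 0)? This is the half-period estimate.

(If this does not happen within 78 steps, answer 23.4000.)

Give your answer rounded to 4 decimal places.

Answer: 1.8000

Derivation:
Step 0: x=[10.9000] v=[0.0000]
Step 1: x=[9.9585] v=[-3.1385]
Step 2: x=[8.3361] v=[-5.4079]
Step 3: x=[6.4822] v=[-6.1797]
Step 4: x=[4.9101] v=[-5.2402]
Step 5: x=[4.0553] v=[-2.8495]
Step 6: x=[4.1544] v=[0.3302]
First v>=0 after going negative at step 6, time=1.8000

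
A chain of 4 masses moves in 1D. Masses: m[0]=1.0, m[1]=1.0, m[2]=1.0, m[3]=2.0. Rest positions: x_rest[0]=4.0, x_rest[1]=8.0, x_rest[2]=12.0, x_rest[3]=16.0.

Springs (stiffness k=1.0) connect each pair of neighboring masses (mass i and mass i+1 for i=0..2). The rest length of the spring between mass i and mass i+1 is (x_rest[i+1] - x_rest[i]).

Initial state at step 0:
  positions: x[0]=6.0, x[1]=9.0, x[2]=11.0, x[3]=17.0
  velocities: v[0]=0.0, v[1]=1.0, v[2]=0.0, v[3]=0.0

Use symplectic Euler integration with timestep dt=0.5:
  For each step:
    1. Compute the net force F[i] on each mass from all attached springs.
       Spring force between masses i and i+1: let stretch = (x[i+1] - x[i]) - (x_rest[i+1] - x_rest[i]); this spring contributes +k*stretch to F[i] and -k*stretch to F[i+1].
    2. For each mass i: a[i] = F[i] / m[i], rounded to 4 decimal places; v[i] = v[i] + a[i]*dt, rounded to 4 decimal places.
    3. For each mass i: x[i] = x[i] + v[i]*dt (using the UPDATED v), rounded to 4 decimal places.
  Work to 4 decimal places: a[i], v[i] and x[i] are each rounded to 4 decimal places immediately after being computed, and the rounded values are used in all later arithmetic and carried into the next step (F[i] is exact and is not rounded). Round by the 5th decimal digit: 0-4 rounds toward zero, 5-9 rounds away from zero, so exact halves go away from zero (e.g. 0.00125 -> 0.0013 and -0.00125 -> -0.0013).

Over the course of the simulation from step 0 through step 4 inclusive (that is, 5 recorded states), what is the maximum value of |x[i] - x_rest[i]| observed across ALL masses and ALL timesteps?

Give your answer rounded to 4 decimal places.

Answer: 2.9288

Derivation:
Step 0: x=[6.0000 9.0000 11.0000 17.0000] v=[0.0000 1.0000 0.0000 0.0000]
Step 1: x=[5.7500 9.2500 12.0000 16.7500] v=[-0.5000 0.5000 2.0000 -0.5000]
Step 2: x=[5.3750 9.3125 13.5000 16.4063] v=[-0.7500 0.1250 3.0000 -0.6875]
Step 3: x=[4.9844 9.4375 14.6797 16.1993] v=[-0.7813 0.2500 2.3594 -0.4141]
Step 4: x=[4.7070 9.7598 14.9288 16.3023] v=[-0.5548 0.6446 0.4981 0.2060]
Max displacement = 2.9288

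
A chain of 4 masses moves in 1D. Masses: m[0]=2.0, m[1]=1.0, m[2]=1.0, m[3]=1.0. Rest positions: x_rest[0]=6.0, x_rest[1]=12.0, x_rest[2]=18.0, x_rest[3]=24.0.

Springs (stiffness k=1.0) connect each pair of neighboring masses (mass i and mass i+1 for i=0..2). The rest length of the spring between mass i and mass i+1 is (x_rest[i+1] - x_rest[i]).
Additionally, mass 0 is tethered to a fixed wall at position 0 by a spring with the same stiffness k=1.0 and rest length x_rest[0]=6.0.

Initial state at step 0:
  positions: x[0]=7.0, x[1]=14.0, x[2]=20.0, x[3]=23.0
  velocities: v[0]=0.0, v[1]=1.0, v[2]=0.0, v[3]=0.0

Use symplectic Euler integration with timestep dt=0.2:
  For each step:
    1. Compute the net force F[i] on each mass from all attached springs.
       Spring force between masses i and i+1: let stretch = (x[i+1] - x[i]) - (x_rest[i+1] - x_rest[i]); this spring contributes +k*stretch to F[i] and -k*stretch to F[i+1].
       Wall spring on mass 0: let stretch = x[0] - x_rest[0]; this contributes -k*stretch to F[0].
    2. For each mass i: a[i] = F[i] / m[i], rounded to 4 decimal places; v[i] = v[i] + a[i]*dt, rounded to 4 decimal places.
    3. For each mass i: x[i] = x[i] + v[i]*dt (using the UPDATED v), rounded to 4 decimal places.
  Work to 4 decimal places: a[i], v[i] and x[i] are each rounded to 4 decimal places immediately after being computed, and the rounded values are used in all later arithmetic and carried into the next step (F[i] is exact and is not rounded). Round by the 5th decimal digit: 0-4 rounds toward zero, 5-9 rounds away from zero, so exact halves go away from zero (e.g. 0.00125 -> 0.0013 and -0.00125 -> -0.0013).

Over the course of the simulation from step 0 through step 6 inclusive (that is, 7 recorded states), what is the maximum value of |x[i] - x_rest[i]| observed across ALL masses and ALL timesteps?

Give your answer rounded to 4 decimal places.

Step 0: x=[7.0000 14.0000 20.0000 23.0000] v=[0.0000 1.0000 0.0000 0.0000]
Step 1: x=[7.0000 14.1600 19.8800 23.1200] v=[0.0000 0.8000 -0.6000 0.6000]
Step 2: x=[7.0032 14.2624 19.6608 23.3504] v=[0.0160 0.5120 -1.0960 1.1520]
Step 3: x=[7.0115 14.2904 19.3732 23.6732] v=[0.0416 0.1398 -1.4378 1.6141]
Step 4: x=[7.0252 14.2305 19.0543 24.0640] v=[0.0683 -0.2994 -1.5944 1.9541]
Step 5: x=[7.0425 14.0754 18.7429 24.4944] v=[0.0863 -0.7757 -1.5572 2.1522]
Step 6: x=[7.0596 13.8256 18.4748 24.9348] v=[0.0853 -1.2488 -1.3404 2.2019]
Max displacement = 2.2904

Answer: 2.2904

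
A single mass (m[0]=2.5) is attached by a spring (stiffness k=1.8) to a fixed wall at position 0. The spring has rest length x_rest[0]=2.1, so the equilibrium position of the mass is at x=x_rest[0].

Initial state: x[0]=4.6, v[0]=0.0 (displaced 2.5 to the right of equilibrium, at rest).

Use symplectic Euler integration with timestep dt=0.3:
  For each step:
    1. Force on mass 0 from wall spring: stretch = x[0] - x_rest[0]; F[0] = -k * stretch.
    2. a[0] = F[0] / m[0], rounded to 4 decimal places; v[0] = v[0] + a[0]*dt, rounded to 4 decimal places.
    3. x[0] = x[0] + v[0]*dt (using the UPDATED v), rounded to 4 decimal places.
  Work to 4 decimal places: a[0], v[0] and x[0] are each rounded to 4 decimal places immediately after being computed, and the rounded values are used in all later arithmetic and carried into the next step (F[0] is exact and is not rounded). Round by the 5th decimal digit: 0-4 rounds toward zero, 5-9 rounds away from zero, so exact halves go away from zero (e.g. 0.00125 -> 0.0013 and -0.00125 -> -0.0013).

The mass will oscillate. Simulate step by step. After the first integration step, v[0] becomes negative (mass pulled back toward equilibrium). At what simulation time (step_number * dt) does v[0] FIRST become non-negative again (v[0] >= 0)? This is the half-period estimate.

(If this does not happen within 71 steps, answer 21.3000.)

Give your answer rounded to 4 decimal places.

Step 0: x=[4.6000] v=[0.0000]
Step 1: x=[4.4380] v=[-0.5400]
Step 2: x=[4.1245] v=[-1.0450]
Step 3: x=[3.6798] v=[-1.4823]
Step 4: x=[3.1327] v=[-1.8236]
Step 5: x=[2.5187] v=[-2.0467]
Step 6: x=[1.8775] v=[-2.1372]
Step 7: x=[1.2508] v=[-2.0891]
Step 8: x=[0.6791] v=[-1.9057]
Step 9: x=[0.1995] v=[-1.5988]
Step 10: x=[-0.1570] v=[-1.1883]
Step 11: x=[-0.3672] v=[-0.7008]
Step 12: x=[-0.4176] v=[-0.1679]
Step 13: x=[-0.3048] v=[0.3759]
First v>=0 after going negative at step 13, time=3.9000

Answer: 3.9000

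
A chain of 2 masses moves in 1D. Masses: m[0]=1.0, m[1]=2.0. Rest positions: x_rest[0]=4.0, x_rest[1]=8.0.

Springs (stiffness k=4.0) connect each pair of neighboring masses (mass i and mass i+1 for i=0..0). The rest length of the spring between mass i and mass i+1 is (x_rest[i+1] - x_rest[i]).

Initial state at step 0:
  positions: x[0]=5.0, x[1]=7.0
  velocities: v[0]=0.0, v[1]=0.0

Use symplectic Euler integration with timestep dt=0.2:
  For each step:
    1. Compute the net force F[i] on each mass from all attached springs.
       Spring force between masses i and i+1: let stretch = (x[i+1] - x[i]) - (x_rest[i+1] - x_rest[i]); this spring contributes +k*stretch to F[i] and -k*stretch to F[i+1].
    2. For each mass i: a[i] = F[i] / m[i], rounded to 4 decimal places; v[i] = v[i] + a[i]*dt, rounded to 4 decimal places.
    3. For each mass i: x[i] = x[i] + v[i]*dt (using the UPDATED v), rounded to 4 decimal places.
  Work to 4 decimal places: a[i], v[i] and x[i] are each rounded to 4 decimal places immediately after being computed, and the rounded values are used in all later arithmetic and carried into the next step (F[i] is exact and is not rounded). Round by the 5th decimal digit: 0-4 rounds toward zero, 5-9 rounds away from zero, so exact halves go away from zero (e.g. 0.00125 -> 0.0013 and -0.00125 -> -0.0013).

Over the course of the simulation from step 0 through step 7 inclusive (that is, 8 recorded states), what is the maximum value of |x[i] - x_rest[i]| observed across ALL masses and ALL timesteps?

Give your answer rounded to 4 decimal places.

Answer: 1.7047

Derivation:
Step 0: x=[5.0000 7.0000] v=[0.0000 0.0000]
Step 1: x=[4.6800 7.1600] v=[-1.6000 0.8000]
Step 2: x=[4.1168 7.4416] v=[-2.8160 1.4080]
Step 3: x=[3.4456 7.7772] v=[-3.3562 1.6781]
Step 4: x=[2.8274 8.0863] v=[-3.0909 1.5455]
Step 5: x=[2.4106 8.2947] v=[-2.0838 1.0419]
Step 6: x=[2.2953 8.3524] v=[-0.5765 0.2883]
Step 7: x=[2.5091 8.2455] v=[1.0692 -0.5345]
Max displacement = 1.7047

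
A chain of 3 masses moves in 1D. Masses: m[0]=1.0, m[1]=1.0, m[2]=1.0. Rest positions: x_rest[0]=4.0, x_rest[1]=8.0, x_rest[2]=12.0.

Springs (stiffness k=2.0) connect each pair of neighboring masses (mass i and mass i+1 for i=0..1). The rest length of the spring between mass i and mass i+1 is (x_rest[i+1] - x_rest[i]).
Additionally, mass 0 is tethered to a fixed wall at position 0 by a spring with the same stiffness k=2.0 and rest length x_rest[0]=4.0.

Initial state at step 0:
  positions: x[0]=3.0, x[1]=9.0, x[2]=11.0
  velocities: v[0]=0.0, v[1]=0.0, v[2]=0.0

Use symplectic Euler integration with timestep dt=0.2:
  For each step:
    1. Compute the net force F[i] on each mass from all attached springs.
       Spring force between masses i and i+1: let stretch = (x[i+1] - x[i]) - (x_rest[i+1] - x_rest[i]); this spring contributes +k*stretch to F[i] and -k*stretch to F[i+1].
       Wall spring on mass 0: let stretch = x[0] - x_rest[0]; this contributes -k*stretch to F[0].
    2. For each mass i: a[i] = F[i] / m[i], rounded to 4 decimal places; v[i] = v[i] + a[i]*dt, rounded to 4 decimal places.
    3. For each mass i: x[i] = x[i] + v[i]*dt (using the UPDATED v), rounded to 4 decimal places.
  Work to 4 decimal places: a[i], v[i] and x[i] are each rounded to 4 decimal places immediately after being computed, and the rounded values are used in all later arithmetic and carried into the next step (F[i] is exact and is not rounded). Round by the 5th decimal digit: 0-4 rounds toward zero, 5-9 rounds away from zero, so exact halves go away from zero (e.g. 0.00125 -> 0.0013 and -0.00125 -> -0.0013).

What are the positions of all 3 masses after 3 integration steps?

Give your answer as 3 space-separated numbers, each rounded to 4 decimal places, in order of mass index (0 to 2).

Answer: 4.1369 7.4745 11.7777

Derivation:
Step 0: x=[3.0000 9.0000 11.0000] v=[0.0000 0.0000 0.0000]
Step 1: x=[3.2400 8.6800 11.1600] v=[1.2000 -1.6000 0.8000]
Step 2: x=[3.6560 8.1232 11.4416] v=[2.0800 -2.7840 1.4080]
Step 3: x=[4.1369 7.4745 11.7777] v=[2.4045 -3.2435 1.6806]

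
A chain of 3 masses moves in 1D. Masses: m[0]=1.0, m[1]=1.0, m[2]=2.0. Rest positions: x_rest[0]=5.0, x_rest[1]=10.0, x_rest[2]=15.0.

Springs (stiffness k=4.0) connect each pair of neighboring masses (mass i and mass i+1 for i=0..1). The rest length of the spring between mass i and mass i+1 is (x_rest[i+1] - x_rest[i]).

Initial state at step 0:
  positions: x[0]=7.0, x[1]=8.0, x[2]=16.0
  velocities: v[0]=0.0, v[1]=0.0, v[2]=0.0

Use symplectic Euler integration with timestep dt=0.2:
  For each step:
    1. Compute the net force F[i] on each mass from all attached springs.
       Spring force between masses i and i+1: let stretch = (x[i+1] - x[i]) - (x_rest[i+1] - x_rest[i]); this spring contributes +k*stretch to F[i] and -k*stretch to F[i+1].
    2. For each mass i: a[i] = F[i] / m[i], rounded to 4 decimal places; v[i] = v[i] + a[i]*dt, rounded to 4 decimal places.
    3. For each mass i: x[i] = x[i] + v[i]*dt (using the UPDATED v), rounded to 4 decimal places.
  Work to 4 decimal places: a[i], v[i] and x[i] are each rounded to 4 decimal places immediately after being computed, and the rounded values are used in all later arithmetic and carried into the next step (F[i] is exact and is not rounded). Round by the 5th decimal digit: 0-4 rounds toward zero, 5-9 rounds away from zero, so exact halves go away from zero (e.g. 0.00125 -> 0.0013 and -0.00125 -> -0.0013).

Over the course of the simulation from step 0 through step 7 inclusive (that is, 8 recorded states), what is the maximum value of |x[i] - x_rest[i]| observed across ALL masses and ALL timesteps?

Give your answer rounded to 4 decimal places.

Step 0: x=[7.0000 8.0000 16.0000] v=[0.0000 0.0000 0.0000]
Step 1: x=[6.3600 9.1200 15.7600] v=[-3.2000 5.6000 -1.2000]
Step 2: x=[5.3616 10.8608 15.3888] v=[-4.9920 8.7040 -1.8560]
Step 3: x=[4.4431 12.4462 15.0554] v=[-4.5926 7.9270 -1.6672]
Step 4: x=[4.0051 13.1686 14.9132] v=[-2.1901 3.6119 -0.7109]
Step 5: x=[4.2332 12.7040 15.0315] v=[1.1407 -2.3232 0.5913]
Step 6: x=[5.0167 11.2564 15.3636] v=[3.9173 -7.2378 1.6603]
Step 7: x=[5.9985 9.4676 15.7671] v=[4.9091 -8.9438 2.0174]
Max displacement = 3.1686

Answer: 3.1686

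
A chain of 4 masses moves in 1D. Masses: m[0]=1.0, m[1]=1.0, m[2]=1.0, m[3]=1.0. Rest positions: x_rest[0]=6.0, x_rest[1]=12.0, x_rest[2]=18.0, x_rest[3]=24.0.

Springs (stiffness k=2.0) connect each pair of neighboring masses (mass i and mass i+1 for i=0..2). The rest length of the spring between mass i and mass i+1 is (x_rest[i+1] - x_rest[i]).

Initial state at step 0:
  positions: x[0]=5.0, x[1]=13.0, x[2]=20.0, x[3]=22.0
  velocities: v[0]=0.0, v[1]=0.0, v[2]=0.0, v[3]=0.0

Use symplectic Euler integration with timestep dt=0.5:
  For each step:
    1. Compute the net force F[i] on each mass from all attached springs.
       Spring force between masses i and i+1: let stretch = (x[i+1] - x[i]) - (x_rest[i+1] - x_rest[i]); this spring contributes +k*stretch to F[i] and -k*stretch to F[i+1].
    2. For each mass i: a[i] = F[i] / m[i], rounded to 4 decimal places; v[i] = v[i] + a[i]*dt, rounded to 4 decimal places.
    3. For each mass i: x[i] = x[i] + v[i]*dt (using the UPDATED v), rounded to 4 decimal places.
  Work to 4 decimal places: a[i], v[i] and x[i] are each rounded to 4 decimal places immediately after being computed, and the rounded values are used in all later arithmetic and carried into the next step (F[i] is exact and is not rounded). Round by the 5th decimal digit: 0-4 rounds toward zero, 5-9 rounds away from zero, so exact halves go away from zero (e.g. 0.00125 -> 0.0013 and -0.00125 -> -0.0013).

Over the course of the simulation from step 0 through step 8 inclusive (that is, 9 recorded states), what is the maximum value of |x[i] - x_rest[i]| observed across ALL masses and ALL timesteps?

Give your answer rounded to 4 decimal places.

Answer: 2.2500

Derivation:
Step 0: x=[5.0000 13.0000 20.0000 22.0000] v=[0.0000 0.0000 0.0000 0.0000]
Step 1: x=[6.0000 12.5000 17.5000 24.0000] v=[2.0000 -1.0000 -5.0000 4.0000]
Step 2: x=[7.2500 11.2500 15.7500 25.7500] v=[2.5000 -2.5000 -3.5000 3.5000]
Step 3: x=[7.5000 10.2500 16.7500 25.5000] v=[0.5000 -2.0000 2.0000 -0.5000]
Step 4: x=[6.1250 11.1250 18.8750 23.8750] v=[-2.7500 1.7500 4.2500 -3.2500]
Step 5: x=[4.2500 13.3750 19.6250 22.7500] v=[-3.7500 4.5000 1.5000 -2.2500]
Step 6: x=[3.9375 14.1875 18.8125 23.0625] v=[-0.6250 1.6250 -1.6250 0.6250]
Step 7: x=[5.7500 12.1875 17.8125 24.2500] v=[3.6250 -4.0000 -2.0000 2.3750]
Step 8: x=[7.7813 9.7813 17.2188 25.2188] v=[4.0625 -4.8125 -1.1875 1.9375]
Max displacement = 2.2500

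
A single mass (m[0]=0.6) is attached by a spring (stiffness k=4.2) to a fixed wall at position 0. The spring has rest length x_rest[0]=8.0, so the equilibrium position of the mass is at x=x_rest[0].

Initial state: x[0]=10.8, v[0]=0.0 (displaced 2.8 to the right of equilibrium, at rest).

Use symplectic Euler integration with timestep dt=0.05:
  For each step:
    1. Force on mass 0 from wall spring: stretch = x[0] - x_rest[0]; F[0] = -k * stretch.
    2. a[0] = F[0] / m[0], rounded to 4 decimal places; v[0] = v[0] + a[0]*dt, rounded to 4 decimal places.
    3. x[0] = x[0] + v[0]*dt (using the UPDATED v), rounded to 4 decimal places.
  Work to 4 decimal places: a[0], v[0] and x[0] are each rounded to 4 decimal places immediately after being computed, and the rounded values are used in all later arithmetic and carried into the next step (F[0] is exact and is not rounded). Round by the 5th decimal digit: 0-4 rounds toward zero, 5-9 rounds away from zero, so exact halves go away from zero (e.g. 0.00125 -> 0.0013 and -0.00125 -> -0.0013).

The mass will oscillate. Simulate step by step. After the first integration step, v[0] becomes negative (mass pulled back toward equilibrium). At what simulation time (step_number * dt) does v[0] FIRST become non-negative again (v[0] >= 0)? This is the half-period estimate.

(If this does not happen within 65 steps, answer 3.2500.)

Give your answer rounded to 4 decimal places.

Step 0: x=[10.8000] v=[0.0000]
Step 1: x=[10.7510] v=[-0.9800]
Step 2: x=[10.6539] v=[-1.9429]
Step 3: x=[10.5103] v=[-2.8718]
Step 4: x=[10.3228] v=[-3.7504]
Step 5: x=[10.0946] v=[-4.5634]
Step 6: x=[9.8298] v=[-5.2965]
Step 7: x=[9.5330] v=[-5.9369]
Step 8: x=[9.2093] v=[-6.4735]
Step 9: x=[8.8645] v=[-6.8968]
Step 10: x=[8.5045] v=[-7.1994]
Step 11: x=[8.1357] v=[-7.3760]
Step 12: x=[7.7645] v=[-7.4235]
Step 13: x=[7.3974] v=[-7.3411]
Step 14: x=[7.0409] v=[-7.1302]
Step 15: x=[6.7012] v=[-6.7945]
Step 16: x=[6.3842] v=[-6.3399]
Step 17: x=[6.0955] v=[-5.7744]
Step 18: x=[5.8401] v=[-5.1078]
Step 19: x=[5.6225] v=[-4.3518]
Step 20: x=[5.4465] v=[-3.5197]
Step 21: x=[5.3152] v=[-2.6260]
Step 22: x=[5.2309] v=[-1.6863]
Step 23: x=[5.1950] v=[-0.7171]
Step 24: x=[5.2082] v=[0.2647]
First v>=0 after going negative at step 24, time=1.2000

Answer: 1.2000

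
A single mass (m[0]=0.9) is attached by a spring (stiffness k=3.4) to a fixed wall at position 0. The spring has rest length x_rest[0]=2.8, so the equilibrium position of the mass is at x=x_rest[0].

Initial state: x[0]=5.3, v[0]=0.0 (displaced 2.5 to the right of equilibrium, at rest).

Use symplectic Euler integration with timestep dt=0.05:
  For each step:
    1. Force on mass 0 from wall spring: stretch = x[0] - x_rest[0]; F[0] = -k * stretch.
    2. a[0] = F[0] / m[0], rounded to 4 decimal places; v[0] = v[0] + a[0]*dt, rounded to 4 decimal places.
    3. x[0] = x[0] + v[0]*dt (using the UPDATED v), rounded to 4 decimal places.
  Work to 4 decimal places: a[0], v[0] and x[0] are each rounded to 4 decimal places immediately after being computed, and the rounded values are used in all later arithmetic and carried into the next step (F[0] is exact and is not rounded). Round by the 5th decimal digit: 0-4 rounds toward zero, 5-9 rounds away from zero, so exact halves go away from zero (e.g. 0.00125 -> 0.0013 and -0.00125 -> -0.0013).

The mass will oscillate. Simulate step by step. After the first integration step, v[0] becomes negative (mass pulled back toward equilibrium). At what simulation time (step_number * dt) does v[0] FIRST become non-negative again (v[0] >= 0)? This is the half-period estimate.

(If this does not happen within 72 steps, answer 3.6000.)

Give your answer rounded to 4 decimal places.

Step 0: x=[5.3000] v=[0.0000]
Step 1: x=[5.2764] v=[-0.4722]
Step 2: x=[5.2294] v=[-0.9400]
Step 3: x=[5.1595] v=[-1.3989]
Step 4: x=[5.0673] v=[-1.8446]
Step 5: x=[4.9537] v=[-2.2729]
Step 6: x=[4.8197] v=[-2.6797]
Step 7: x=[4.6666] v=[-3.0612]
Step 8: x=[4.4959] v=[-3.4138]
Step 9: x=[4.3092] v=[-3.7341]
Step 10: x=[4.1082] v=[-4.0192]
Step 11: x=[3.8949] v=[-4.2663]
Step 12: x=[3.6712] v=[-4.4731]
Step 13: x=[3.4393] v=[-4.6377]
Step 14: x=[3.2014] v=[-4.7585]
Step 15: x=[2.9597] v=[-4.8343]
Step 16: x=[2.7165] v=[-4.8645]
Step 17: x=[2.4741] v=[-4.8487]
Step 18: x=[2.2347] v=[-4.7871]
Step 19: x=[2.0007] v=[-4.6803]
Step 20: x=[1.7742] v=[-4.5293]
Step 21: x=[1.5574] v=[-4.3355]
Step 22: x=[1.3524] v=[-4.1008]
Step 23: x=[1.1610] v=[-3.8274]
Step 24: x=[0.9851] v=[-3.5178]
Step 25: x=[0.8264] v=[-3.1750]
Step 26: x=[0.6863] v=[-2.8022]
Step 27: x=[0.5662] v=[-2.4029]
Step 28: x=[0.4672] v=[-1.9810]
Step 29: x=[0.3902] v=[-1.5404]
Step 30: x=[0.3359] v=[-1.0852]
Step 31: x=[0.3049] v=[-0.6198]
Step 32: x=[0.2975] v=[-0.1485]
Step 33: x=[0.3137] v=[0.3242]
First v>=0 after going negative at step 33, time=1.6500

Answer: 1.6500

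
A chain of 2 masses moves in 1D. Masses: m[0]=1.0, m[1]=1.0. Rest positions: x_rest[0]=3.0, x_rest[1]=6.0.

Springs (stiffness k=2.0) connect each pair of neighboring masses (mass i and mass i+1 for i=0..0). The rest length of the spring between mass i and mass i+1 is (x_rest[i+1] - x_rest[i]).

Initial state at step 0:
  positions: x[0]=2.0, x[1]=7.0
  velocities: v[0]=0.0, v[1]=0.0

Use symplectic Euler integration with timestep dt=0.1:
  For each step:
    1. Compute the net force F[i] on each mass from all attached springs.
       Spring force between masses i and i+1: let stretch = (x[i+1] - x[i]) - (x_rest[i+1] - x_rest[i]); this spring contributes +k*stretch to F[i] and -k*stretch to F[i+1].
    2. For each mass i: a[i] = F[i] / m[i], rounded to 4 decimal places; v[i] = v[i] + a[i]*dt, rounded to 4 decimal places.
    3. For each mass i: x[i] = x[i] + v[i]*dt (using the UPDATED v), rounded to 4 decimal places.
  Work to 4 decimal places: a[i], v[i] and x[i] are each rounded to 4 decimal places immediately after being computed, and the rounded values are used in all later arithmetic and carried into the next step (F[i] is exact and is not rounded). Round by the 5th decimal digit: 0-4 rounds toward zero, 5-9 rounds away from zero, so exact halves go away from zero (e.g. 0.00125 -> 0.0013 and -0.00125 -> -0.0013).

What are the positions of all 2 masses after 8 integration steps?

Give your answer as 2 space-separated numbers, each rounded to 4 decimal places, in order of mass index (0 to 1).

Answer: 3.1324 5.8676

Derivation:
Step 0: x=[2.0000 7.0000] v=[0.0000 0.0000]
Step 1: x=[2.0400 6.9600] v=[0.4000 -0.4000]
Step 2: x=[2.1184 6.8816] v=[0.7840 -0.7840]
Step 3: x=[2.2321 6.7679] v=[1.1366 -1.1366]
Step 4: x=[2.3765 6.6235] v=[1.4438 -1.4438]
Step 5: x=[2.5458 6.4542] v=[1.6932 -1.6932]
Step 6: x=[2.7333 6.2667] v=[1.8749 -1.8749]
Step 7: x=[2.9315 6.0685] v=[1.9816 -1.9816]
Step 8: x=[3.1324 5.8676] v=[2.0090 -2.0090]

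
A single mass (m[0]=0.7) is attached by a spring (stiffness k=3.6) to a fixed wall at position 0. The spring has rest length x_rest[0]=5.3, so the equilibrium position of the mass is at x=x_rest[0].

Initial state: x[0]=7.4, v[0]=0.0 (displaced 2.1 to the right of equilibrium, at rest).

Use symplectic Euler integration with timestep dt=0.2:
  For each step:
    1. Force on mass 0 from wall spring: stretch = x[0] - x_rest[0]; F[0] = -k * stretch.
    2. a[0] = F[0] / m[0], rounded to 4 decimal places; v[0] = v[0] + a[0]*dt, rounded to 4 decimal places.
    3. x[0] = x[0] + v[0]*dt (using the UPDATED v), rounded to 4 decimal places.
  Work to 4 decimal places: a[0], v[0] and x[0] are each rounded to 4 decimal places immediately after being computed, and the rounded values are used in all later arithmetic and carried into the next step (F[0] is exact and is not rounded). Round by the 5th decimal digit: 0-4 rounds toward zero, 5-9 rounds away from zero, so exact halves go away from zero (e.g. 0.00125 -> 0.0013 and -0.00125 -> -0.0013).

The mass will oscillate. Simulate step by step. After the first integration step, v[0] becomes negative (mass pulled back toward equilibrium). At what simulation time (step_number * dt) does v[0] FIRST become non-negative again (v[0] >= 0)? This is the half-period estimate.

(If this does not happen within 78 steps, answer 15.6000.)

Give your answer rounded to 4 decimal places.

Step 0: x=[7.4000] v=[0.0000]
Step 1: x=[6.9680] v=[-2.1600]
Step 2: x=[6.1929] v=[-3.8757]
Step 3: x=[5.2341] v=[-4.7941]
Step 4: x=[4.2888] v=[-4.7263]
Step 5: x=[3.5516] v=[-3.6862]
Step 6: x=[3.1740] v=[-1.8878]
Step 7: x=[3.2338] v=[0.2989]
First v>=0 after going negative at step 7, time=1.4000

Answer: 1.4000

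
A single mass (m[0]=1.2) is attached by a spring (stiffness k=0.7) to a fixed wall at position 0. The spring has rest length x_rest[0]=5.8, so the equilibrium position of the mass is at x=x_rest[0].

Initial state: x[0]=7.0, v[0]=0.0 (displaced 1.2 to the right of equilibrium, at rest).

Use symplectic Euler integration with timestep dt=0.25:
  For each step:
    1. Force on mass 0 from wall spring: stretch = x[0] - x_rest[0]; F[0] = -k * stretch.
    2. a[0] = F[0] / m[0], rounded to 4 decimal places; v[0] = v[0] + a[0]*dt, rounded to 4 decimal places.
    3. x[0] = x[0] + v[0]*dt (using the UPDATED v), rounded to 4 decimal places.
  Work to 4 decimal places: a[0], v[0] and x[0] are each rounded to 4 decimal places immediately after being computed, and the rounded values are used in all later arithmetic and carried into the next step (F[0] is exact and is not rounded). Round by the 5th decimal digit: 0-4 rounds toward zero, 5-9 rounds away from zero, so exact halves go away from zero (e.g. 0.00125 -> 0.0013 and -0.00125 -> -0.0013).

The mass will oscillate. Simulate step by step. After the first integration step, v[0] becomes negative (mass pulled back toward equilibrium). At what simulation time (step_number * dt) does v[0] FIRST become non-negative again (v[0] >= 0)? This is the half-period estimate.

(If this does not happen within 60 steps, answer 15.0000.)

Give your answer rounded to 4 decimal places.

Answer: 4.2500

Derivation:
Step 0: x=[7.0000] v=[0.0000]
Step 1: x=[6.9563] v=[-0.1750]
Step 2: x=[6.8704] v=[-0.3436]
Step 3: x=[6.7455] v=[-0.4997]
Step 4: x=[6.5861] v=[-0.6376]
Step 5: x=[6.3980] v=[-0.7523]
Step 6: x=[6.1881] v=[-0.8395]
Step 7: x=[5.9641] v=[-0.8961]
Step 8: x=[5.7341] v=[-0.9200]
Step 9: x=[5.5065] v=[-0.9104]
Step 10: x=[5.2896] v=[-0.8676]
Step 11: x=[5.0913] v=[-0.7932]
Step 12: x=[4.9188] v=[-0.6899]
Step 13: x=[4.7785] v=[-0.5614]
Step 14: x=[4.6754] v=[-0.4124]
Step 15: x=[4.6133] v=[-0.2484]
Step 16: x=[4.5945] v=[-0.0754]
Step 17: x=[4.6196] v=[0.1004]
First v>=0 after going negative at step 17, time=4.2500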